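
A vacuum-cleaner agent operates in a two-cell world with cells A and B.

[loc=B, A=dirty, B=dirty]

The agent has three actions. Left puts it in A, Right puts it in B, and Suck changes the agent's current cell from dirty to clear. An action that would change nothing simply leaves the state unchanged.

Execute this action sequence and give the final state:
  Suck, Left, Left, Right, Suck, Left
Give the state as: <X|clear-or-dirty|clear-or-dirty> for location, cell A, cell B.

<A|dirty|clear>

1. Suck → <B|dirty|clear>
2. Left → <A|dirty|clear>
3. Left → <A|dirty|clear>
4. Right → <B|dirty|clear>
5. Suck → <B|dirty|clear>
6. Left → <A|dirty|clear>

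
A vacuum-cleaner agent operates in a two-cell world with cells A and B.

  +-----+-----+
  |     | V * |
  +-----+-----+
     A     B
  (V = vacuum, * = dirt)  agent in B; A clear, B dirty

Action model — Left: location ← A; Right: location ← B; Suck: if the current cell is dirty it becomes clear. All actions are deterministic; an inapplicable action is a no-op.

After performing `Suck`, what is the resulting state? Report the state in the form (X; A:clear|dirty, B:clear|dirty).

start: (B; A:clear, B:dirty)
1. Suck → (B; A:clear, B:clear)

(B; A:clear, B:clear)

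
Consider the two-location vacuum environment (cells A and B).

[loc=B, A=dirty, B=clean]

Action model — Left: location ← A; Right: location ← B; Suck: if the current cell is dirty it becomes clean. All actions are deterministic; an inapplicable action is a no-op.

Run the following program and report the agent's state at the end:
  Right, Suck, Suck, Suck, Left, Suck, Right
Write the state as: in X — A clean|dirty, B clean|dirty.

in B — A clean, B clean

step 1/7 (Right): in B — A dirty, B clean
step 2/7 (Suck): in B — A dirty, B clean
step 3/7 (Suck): in B — A dirty, B clean
step 4/7 (Suck): in B — A dirty, B clean
step 5/7 (Left): in A — A dirty, B clean
step 6/7 (Suck): in A — A clean, B clean
step 7/7 (Right): in B — A clean, B clean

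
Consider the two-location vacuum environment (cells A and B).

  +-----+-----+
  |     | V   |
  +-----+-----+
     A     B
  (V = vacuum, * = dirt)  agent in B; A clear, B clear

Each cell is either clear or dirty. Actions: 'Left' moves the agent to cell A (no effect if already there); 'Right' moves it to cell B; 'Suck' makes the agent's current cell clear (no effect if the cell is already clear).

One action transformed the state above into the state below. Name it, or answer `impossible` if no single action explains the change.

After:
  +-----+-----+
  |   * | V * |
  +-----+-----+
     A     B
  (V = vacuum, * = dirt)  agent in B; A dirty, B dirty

try  Left: <A|clear|clear>
try Right: <B|clear|clear>
try  Suck: <B|clear|clear>
no single action produces the after-state

impossible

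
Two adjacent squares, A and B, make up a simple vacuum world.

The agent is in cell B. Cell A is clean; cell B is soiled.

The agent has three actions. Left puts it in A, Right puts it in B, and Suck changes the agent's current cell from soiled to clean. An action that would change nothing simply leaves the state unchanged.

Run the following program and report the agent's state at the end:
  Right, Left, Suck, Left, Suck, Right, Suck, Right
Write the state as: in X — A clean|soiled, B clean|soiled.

in B — A clean, B clean

1) do Right; now in B — A clean, B soiled
2) do Left; now in A — A clean, B soiled
3) do Suck; now in A — A clean, B soiled
4) do Left; now in A — A clean, B soiled
5) do Suck; now in A — A clean, B soiled
6) do Right; now in B — A clean, B soiled
7) do Suck; now in B — A clean, B clean
8) do Right; now in B — A clean, B clean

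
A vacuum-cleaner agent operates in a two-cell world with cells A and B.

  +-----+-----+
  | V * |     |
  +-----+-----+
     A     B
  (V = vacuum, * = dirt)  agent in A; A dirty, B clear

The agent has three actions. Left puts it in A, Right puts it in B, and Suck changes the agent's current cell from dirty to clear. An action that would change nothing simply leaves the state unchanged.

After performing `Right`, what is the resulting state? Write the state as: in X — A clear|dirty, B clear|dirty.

in B — A dirty, B clear

start: in A — A dirty, B clear
step 1/1 (Right): in B — A dirty, B clear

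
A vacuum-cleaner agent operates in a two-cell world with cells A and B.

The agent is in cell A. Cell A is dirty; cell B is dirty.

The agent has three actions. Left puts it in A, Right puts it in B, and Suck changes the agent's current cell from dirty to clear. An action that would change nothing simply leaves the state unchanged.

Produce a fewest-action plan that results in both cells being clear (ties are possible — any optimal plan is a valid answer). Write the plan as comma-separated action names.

1. Suck → in A — A clear, B dirty
2. Right → in B — A clear, B dirty
3. Suck → in B — A clear, B clear
min 3: Suck A + move + Suck B

Suck, Right, Suck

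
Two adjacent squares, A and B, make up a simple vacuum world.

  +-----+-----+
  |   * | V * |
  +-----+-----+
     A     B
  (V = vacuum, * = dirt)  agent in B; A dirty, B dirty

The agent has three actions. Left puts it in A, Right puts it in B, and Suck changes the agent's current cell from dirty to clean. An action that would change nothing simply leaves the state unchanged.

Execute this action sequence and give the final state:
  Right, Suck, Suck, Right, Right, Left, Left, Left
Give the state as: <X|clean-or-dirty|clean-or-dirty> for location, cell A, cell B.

<A|dirty|clean>

1) do Right; now <B|dirty|dirty>
2) do Suck; now <B|dirty|clean>
3) do Suck; now <B|dirty|clean>
4) do Right; now <B|dirty|clean>
5) do Right; now <B|dirty|clean>
6) do Left; now <A|dirty|clean>
7) do Left; now <A|dirty|clean>
8) do Left; now <A|dirty|clean>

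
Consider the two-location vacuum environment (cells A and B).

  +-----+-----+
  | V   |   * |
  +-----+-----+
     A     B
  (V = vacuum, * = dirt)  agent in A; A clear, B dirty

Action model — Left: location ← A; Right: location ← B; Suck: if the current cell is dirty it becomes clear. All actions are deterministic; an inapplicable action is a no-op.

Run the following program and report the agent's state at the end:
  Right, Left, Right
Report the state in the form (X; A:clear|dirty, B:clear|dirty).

(B; A:clear, B:dirty)

Right (#1): (B; A:clear, B:dirty)
Left (#2): (A; A:clear, B:dirty)
Right (#3): (B; A:clear, B:dirty)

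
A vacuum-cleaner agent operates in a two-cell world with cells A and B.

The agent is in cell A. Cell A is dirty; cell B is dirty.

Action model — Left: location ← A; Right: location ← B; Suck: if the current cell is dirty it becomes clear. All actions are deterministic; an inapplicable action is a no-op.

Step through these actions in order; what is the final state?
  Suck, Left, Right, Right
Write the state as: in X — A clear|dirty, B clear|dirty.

t=1 Suck ⇒ in A — A clear, B dirty
t=2 Left ⇒ in A — A clear, B dirty
t=3 Right ⇒ in B — A clear, B dirty
t=4 Right ⇒ in B — A clear, B dirty

in B — A clear, B dirty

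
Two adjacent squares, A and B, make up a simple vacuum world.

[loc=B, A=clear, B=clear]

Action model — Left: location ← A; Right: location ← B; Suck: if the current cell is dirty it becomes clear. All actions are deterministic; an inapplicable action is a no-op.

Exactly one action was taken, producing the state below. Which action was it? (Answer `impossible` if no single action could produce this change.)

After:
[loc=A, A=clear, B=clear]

Left

try  Left: (A; A:clear, B:clear)  ← match
try Right: (B; A:clear, B:clear)
try  Suck: (B; A:clear, B:clear)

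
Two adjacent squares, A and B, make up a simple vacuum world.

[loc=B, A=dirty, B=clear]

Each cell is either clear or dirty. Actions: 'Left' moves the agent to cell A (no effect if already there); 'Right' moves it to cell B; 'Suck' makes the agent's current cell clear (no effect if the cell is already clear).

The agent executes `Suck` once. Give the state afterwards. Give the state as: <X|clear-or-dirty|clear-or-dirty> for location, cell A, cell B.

<B|dirty|clear>

start: <B|dirty|clear>
1) do Suck; now <B|dirty|clear>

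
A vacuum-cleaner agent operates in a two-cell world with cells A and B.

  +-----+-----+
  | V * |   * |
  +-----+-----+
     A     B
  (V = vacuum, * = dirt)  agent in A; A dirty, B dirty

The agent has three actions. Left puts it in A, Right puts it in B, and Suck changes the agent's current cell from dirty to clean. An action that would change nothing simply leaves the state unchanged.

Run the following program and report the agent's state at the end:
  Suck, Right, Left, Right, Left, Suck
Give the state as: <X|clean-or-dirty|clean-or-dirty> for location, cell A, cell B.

<A|clean|dirty>

1. Suck → <A|clean|dirty>
2. Right → <B|clean|dirty>
3. Left → <A|clean|dirty>
4. Right → <B|clean|dirty>
5. Left → <A|clean|dirty>
6. Suck → <A|clean|dirty>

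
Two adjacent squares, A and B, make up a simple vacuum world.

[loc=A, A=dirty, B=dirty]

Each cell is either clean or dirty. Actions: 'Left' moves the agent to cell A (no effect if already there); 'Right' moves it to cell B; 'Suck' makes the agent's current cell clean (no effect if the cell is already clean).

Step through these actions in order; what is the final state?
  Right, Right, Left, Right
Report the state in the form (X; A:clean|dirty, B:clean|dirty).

Right (#1): (B; A:dirty, B:dirty)
Right (#2): (B; A:dirty, B:dirty)
Left (#3): (A; A:dirty, B:dirty)
Right (#4): (B; A:dirty, B:dirty)

(B; A:dirty, B:dirty)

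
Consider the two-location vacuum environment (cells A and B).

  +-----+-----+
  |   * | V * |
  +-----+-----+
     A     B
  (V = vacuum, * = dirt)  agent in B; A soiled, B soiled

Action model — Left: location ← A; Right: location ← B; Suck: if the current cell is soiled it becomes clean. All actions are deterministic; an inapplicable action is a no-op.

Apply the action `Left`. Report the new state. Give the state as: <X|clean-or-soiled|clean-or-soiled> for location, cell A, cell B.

<A|soiled|soiled>

start: <B|soiled|soiled>
t=1 Left ⇒ <A|soiled|soiled>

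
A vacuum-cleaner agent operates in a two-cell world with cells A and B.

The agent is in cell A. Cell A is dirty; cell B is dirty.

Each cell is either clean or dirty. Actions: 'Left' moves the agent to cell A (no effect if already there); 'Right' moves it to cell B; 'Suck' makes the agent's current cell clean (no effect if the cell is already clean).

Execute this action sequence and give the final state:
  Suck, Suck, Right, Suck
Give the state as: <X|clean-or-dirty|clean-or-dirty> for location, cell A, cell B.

<B|clean|clean>

t=1 Suck ⇒ <A|clean|dirty>
t=2 Suck ⇒ <A|clean|dirty>
t=3 Right ⇒ <B|clean|dirty>
t=4 Suck ⇒ <B|clean|clean>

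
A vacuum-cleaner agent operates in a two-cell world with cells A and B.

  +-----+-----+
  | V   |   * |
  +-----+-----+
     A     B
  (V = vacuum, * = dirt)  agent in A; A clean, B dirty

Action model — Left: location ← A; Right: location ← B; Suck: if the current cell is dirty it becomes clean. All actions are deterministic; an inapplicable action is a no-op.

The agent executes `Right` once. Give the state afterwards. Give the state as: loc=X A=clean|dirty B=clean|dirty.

start: loc=A A=clean B=dirty
1. Right → loc=B A=clean B=dirty

loc=B A=clean B=dirty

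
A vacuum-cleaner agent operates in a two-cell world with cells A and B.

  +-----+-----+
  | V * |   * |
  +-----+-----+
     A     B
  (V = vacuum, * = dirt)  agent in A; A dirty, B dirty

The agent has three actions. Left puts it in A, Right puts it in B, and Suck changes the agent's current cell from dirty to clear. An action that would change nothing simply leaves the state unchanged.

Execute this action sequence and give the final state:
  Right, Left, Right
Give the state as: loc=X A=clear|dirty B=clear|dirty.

loc=B A=dirty B=dirty

[1] after Right: loc=B A=dirty B=dirty
[2] after Left: loc=A A=dirty B=dirty
[3] after Right: loc=B A=dirty B=dirty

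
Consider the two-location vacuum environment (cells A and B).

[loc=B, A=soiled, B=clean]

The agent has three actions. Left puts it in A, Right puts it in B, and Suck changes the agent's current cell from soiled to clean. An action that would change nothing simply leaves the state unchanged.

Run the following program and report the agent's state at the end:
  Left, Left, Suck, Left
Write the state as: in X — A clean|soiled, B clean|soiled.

in A — A clean, B clean

step 1/4 (Left): in A — A soiled, B clean
step 2/4 (Left): in A — A soiled, B clean
step 3/4 (Suck): in A — A clean, B clean
step 4/4 (Left): in A — A clean, B clean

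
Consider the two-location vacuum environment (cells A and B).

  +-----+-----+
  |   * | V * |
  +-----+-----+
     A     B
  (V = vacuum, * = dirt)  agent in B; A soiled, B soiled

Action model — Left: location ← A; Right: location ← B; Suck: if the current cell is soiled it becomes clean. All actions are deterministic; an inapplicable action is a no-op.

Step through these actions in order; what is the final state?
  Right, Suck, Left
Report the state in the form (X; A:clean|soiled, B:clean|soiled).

(A; A:soiled, B:clean)

step 1/3 (Right): (B; A:soiled, B:soiled)
step 2/3 (Suck): (B; A:soiled, B:clean)
step 3/3 (Left): (A; A:soiled, B:clean)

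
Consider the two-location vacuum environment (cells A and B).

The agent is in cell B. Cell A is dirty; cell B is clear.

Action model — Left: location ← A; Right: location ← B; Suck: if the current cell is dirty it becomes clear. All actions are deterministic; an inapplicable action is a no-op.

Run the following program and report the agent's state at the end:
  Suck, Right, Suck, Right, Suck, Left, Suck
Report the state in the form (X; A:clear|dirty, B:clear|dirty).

t=1 Suck ⇒ (B; A:dirty, B:clear)
t=2 Right ⇒ (B; A:dirty, B:clear)
t=3 Suck ⇒ (B; A:dirty, B:clear)
t=4 Right ⇒ (B; A:dirty, B:clear)
t=5 Suck ⇒ (B; A:dirty, B:clear)
t=6 Left ⇒ (A; A:dirty, B:clear)
t=7 Suck ⇒ (A; A:clear, B:clear)

(A; A:clear, B:clear)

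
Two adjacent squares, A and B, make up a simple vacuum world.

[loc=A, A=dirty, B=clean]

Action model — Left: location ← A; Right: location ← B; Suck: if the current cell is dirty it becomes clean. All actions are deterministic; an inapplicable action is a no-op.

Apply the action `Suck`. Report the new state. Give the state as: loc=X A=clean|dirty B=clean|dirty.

loc=A A=clean B=clean

start: loc=A A=dirty B=clean
t=1 Suck ⇒ loc=A A=clean B=clean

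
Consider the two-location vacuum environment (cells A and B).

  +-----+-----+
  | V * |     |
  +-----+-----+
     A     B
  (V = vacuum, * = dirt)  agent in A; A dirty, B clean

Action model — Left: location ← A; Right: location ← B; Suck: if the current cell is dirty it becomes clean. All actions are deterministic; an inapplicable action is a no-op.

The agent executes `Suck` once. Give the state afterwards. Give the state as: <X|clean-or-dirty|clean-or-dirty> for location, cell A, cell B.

start: <A|dirty|clean>
1) do Suck; now <A|clean|clean>

<A|clean|clean>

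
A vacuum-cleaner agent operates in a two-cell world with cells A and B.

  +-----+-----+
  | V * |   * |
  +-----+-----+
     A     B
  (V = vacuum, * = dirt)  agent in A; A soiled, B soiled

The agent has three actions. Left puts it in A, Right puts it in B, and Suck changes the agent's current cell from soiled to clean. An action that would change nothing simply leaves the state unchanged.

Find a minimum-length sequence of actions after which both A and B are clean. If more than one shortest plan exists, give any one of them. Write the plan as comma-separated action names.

Suck, Right, Suck

t=1 Suck ⇒ in A — A clean, B soiled
t=2 Right ⇒ in B — A clean, B soiled
t=3 Suck ⇒ in B — A clean, B clean
min 3: Suck A + move + Suck B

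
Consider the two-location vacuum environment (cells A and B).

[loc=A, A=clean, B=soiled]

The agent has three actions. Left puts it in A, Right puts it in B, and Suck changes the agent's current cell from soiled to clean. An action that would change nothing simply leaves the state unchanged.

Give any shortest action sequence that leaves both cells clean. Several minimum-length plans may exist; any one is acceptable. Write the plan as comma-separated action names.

step 1/2 (Right): <B|clean|soiled>
step 2/2 (Suck): <B|clean|clean>
min 2: go B then Suck

Right, Suck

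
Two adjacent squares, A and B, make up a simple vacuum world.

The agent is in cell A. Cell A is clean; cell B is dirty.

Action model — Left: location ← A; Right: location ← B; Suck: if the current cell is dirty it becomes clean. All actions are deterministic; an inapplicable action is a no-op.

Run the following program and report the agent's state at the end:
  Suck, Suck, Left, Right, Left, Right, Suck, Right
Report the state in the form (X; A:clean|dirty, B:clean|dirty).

step 1/8 (Suck): (A; A:clean, B:dirty)
step 2/8 (Suck): (A; A:clean, B:dirty)
step 3/8 (Left): (A; A:clean, B:dirty)
step 4/8 (Right): (B; A:clean, B:dirty)
step 5/8 (Left): (A; A:clean, B:dirty)
step 6/8 (Right): (B; A:clean, B:dirty)
step 7/8 (Suck): (B; A:clean, B:clean)
step 8/8 (Right): (B; A:clean, B:clean)

(B; A:clean, B:clean)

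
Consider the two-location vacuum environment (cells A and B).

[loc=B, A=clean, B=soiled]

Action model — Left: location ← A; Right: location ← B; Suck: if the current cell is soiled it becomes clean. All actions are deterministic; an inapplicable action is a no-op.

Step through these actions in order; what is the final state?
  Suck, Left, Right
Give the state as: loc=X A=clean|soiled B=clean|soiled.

1) do Suck; now loc=B A=clean B=clean
2) do Left; now loc=A A=clean B=clean
3) do Right; now loc=B A=clean B=clean

loc=B A=clean B=clean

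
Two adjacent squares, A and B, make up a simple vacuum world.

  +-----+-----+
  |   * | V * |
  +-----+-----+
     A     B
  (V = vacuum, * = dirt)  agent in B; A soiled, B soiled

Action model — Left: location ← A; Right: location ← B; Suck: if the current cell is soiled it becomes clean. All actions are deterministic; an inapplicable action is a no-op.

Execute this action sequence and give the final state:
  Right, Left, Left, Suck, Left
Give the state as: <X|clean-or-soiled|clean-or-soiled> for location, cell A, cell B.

<A|clean|soiled>

1. Right → <B|soiled|soiled>
2. Left → <A|soiled|soiled>
3. Left → <A|soiled|soiled>
4. Suck → <A|clean|soiled>
5. Left → <A|clean|soiled>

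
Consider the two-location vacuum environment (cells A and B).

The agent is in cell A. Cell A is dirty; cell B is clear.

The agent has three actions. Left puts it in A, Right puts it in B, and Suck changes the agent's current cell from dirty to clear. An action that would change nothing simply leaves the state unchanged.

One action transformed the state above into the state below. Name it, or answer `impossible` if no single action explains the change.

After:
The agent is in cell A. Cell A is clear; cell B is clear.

try  Left: in A — A dirty, B clear
try Right: in B — A dirty, B clear
try  Suck: in A — A clear, B clear  ← match

Suck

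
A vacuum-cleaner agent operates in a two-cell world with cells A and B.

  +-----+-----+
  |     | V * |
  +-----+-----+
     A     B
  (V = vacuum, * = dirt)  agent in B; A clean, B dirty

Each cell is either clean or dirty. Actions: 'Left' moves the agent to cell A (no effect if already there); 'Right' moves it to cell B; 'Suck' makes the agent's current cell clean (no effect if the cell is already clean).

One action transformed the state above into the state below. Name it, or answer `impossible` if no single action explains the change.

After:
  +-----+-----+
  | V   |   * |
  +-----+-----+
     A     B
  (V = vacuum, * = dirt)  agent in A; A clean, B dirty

try  Left: (A; A:clean, B:dirty)  ← match
try Right: (B; A:clean, B:dirty)
try  Suck: (B; A:clean, B:clean)

Left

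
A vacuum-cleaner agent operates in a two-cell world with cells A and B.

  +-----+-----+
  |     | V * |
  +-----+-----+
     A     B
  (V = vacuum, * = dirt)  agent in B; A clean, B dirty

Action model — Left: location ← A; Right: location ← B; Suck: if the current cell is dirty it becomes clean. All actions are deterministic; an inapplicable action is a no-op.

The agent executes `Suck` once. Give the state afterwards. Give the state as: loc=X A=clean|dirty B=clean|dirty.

loc=B A=clean B=clean

start: loc=B A=clean B=dirty
1) do Suck; now loc=B A=clean B=clean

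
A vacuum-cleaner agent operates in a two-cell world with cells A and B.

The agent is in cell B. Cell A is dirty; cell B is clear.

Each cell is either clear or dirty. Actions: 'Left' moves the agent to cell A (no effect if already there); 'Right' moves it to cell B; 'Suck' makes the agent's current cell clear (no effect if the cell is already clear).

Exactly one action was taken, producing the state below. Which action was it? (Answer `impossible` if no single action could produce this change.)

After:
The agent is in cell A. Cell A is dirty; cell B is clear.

Left

try  Left: loc=A A=dirty B=clear  ← match
try Right: loc=B A=dirty B=clear
try  Suck: loc=B A=dirty B=clear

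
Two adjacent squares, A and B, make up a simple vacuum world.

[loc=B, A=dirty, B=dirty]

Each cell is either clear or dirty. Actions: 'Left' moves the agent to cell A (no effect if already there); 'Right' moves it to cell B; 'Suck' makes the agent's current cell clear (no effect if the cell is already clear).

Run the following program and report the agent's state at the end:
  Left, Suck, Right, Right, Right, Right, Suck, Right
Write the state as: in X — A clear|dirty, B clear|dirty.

Left (#1): in A — A dirty, B dirty
Suck (#2): in A — A clear, B dirty
Right (#3): in B — A clear, B dirty
Right (#4): in B — A clear, B dirty
Right (#5): in B — A clear, B dirty
Right (#6): in B — A clear, B dirty
Suck (#7): in B — A clear, B clear
Right (#8): in B — A clear, B clear

in B — A clear, B clear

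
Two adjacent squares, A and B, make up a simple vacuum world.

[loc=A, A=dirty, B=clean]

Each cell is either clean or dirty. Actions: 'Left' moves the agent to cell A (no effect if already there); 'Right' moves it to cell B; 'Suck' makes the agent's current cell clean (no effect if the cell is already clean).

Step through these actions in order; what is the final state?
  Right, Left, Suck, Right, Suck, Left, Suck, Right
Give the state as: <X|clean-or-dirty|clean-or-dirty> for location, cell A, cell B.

<B|clean|clean>

t=1 Right ⇒ <B|dirty|clean>
t=2 Left ⇒ <A|dirty|clean>
t=3 Suck ⇒ <A|clean|clean>
t=4 Right ⇒ <B|clean|clean>
t=5 Suck ⇒ <B|clean|clean>
t=6 Left ⇒ <A|clean|clean>
t=7 Suck ⇒ <A|clean|clean>
t=8 Right ⇒ <B|clean|clean>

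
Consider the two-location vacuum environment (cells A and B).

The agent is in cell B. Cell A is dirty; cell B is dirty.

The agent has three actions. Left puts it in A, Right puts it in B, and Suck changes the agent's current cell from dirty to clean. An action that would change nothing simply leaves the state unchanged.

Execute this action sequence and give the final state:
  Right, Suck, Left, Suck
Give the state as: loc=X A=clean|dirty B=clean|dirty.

loc=A A=clean B=clean

1. Right → loc=B A=dirty B=dirty
2. Suck → loc=B A=dirty B=clean
3. Left → loc=A A=dirty B=clean
4. Suck → loc=A A=clean B=clean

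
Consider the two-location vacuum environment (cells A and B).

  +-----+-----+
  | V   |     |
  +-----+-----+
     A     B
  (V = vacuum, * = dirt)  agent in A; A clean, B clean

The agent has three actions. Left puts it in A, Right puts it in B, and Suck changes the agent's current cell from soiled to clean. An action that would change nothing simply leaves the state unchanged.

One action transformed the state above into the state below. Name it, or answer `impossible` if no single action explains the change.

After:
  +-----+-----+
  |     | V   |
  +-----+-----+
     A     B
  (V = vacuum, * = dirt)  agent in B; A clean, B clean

Right

try  Left: loc=A A=clean B=clean
try Right: loc=B A=clean B=clean  ← match
try  Suck: loc=A A=clean B=clean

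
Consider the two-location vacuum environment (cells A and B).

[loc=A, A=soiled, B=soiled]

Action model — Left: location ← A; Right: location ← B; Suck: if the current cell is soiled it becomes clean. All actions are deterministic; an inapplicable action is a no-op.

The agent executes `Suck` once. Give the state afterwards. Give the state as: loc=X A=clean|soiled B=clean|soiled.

loc=A A=clean B=soiled

start: loc=A A=soiled B=soiled
1. Suck → loc=A A=clean B=soiled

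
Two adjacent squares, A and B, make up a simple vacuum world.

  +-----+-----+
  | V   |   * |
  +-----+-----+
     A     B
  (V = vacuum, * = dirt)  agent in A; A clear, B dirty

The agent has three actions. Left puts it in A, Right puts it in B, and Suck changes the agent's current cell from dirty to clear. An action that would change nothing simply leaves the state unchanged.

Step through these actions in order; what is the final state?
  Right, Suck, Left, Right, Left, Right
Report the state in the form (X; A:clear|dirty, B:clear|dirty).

step 1/6 (Right): (B; A:clear, B:dirty)
step 2/6 (Suck): (B; A:clear, B:clear)
step 3/6 (Left): (A; A:clear, B:clear)
step 4/6 (Right): (B; A:clear, B:clear)
step 5/6 (Left): (A; A:clear, B:clear)
step 6/6 (Right): (B; A:clear, B:clear)

(B; A:clear, B:clear)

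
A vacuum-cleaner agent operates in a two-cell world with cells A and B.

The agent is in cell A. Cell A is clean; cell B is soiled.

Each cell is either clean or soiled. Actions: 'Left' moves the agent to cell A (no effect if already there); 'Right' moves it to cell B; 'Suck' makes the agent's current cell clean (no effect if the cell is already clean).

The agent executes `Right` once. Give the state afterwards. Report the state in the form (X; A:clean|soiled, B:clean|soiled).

start: (A; A:clean, B:soiled)
[1] after Right: (B; A:clean, B:soiled)

(B; A:clean, B:soiled)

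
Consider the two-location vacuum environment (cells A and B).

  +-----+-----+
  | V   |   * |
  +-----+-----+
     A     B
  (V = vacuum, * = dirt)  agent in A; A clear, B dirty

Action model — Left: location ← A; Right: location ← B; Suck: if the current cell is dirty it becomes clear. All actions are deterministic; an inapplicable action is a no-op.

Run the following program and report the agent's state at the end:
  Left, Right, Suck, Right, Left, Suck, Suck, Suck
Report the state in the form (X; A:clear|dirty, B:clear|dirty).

1. Left → (A; A:clear, B:dirty)
2. Right → (B; A:clear, B:dirty)
3. Suck → (B; A:clear, B:clear)
4. Right → (B; A:clear, B:clear)
5. Left → (A; A:clear, B:clear)
6. Suck → (A; A:clear, B:clear)
7. Suck → (A; A:clear, B:clear)
8. Suck → (A; A:clear, B:clear)

(A; A:clear, B:clear)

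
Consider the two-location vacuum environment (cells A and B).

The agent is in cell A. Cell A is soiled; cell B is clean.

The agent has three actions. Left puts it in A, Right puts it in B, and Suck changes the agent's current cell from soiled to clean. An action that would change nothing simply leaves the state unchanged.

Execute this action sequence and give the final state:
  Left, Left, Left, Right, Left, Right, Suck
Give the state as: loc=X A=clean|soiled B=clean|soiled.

[1] after Left: loc=A A=soiled B=clean
[2] after Left: loc=A A=soiled B=clean
[3] after Left: loc=A A=soiled B=clean
[4] after Right: loc=B A=soiled B=clean
[5] after Left: loc=A A=soiled B=clean
[6] after Right: loc=B A=soiled B=clean
[7] after Suck: loc=B A=soiled B=clean

loc=B A=soiled B=clean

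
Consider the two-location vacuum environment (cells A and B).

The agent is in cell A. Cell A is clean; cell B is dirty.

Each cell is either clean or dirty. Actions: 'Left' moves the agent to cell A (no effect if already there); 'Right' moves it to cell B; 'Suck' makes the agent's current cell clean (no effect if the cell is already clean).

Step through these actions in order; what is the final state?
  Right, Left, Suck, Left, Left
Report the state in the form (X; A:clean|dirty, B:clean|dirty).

(A; A:clean, B:dirty)

Right (#1): (B; A:clean, B:dirty)
Left (#2): (A; A:clean, B:dirty)
Suck (#3): (A; A:clean, B:dirty)
Left (#4): (A; A:clean, B:dirty)
Left (#5): (A; A:clean, B:dirty)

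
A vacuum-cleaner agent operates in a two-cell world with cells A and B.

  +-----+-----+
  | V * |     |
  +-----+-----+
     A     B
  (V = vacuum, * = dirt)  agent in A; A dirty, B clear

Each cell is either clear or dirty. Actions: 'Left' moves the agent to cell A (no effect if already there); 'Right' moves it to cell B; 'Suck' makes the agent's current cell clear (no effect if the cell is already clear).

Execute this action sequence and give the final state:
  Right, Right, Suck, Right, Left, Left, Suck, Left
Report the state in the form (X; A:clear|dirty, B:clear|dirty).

(A; A:clear, B:clear)

1. Right → (B; A:dirty, B:clear)
2. Right → (B; A:dirty, B:clear)
3. Suck → (B; A:dirty, B:clear)
4. Right → (B; A:dirty, B:clear)
5. Left → (A; A:dirty, B:clear)
6. Left → (A; A:dirty, B:clear)
7. Suck → (A; A:clear, B:clear)
8. Left → (A; A:clear, B:clear)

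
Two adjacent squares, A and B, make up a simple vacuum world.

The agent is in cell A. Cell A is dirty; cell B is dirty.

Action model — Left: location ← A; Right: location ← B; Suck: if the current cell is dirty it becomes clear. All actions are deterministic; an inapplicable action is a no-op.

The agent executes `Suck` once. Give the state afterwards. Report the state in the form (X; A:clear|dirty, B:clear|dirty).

(A; A:clear, B:dirty)

start: (A; A:dirty, B:dirty)
t=1 Suck ⇒ (A; A:clear, B:dirty)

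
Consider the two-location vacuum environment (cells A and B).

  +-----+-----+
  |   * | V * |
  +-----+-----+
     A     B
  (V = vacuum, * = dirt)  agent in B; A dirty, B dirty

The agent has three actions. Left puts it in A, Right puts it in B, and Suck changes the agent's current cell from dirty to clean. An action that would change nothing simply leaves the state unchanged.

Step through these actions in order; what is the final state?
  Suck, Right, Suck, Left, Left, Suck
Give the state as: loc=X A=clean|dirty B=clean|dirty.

loc=A A=clean B=clean

1) do Suck; now loc=B A=dirty B=clean
2) do Right; now loc=B A=dirty B=clean
3) do Suck; now loc=B A=dirty B=clean
4) do Left; now loc=A A=dirty B=clean
5) do Left; now loc=A A=dirty B=clean
6) do Suck; now loc=A A=clean B=clean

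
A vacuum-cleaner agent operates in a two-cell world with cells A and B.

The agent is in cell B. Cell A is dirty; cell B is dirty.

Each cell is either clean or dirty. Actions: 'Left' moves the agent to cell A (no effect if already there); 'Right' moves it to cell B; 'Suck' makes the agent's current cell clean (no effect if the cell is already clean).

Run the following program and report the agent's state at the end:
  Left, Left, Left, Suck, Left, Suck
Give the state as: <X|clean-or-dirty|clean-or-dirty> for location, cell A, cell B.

<A|clean|dirty>

1) do Left; now <A|dirty|dirty>
2) do Left; now <A|dirty|dirty>
3) do Left; now <A|dirty|dirty>
4) do Suck; now <A|clean|dirty>
5) do Left; now <A|clean|dirty>
6) do Suck; now <A|clean|dirty>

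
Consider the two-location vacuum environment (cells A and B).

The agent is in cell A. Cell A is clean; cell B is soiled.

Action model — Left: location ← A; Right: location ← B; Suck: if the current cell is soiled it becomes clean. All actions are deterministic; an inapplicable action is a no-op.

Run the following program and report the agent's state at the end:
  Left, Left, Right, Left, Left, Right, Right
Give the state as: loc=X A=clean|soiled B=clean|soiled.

1) do Left; now loc=A A=clean B=soiled
2) do Left; now loc=A A=clean B=soiled
3) do Right; now loc=B A=clean B=soiled
4) do Left; now loc=A A=clean B=soiled
5) do Left; now loc=A A=clean B=soiled
6) do Right; now loc=B A=clean B=soiled
7) do Right; now loc=B A=clean B=soiled

loc=B A=clean B=soiled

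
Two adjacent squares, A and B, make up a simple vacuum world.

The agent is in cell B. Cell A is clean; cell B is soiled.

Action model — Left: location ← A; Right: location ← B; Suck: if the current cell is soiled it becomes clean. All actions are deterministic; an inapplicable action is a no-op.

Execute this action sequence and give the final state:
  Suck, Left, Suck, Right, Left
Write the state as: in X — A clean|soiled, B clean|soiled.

in A — A clean, B clean

1) do Suck; now in B — A clean, B clean
2) do Left; now in A — A clean, B clean
3) do Suck; now in A — A clean, B clean
4) do Right; now in B — A clean, B clean
5) do Left; now in A — A clean, B clean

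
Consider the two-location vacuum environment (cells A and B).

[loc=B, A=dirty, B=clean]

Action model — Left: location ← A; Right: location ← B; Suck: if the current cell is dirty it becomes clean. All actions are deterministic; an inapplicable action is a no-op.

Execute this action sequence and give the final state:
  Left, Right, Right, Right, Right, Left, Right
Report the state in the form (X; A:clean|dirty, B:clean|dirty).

[1] after Left: (A; A:dirty, B:clean)
[2] after Right: (B; A:dirty, B:clean)
[3] after Right: (B; A:dirty, B:clean)
[4] after Right: (B; A:dirty, B:clean)
[5] after Right: (B; A:dirty, B:clean)
[6] after Left: (A; A:dirty, B:clean)
[7] after Right: (B; A:dirty, B:clean)

(B; A:dirty, B:clean)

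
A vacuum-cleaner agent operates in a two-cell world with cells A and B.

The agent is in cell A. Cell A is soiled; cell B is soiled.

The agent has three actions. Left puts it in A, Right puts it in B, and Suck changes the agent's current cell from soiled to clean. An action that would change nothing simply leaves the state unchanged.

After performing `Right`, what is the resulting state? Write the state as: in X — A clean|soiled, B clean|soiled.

in B — A soiled, B soiled

start: in A — A soiled, B soiled
1. Right → in B — A soiled, B soiled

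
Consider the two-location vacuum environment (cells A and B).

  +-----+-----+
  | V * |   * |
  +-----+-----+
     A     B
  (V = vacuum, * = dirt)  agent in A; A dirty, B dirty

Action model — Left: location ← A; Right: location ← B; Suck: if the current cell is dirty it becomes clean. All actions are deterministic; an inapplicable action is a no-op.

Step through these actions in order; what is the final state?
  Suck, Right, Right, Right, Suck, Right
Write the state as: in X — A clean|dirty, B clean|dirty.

Suck (#1): in A — A clean, B dirty
Right (#2): in B — A clean, B dirty
Right (#3): in B — A clean, B dirty
Right (#4): in B — A clean, B dirty
Suck (#5): in B — A clean, B clean
Right (#6): in B — A clean, B clean

in B — A clean, B clean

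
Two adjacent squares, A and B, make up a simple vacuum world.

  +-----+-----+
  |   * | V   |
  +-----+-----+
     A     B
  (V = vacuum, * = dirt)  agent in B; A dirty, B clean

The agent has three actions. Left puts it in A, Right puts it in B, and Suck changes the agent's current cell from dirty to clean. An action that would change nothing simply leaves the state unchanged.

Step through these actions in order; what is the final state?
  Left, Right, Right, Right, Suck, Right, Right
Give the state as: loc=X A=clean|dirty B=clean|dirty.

step 1/7 (Left): loc=A A=dirty B=clean
step 2/7 (Right): loc=B A=dirty B=clean
step 3/7 (Right): loc=B A=dirty B=clean
step 4/7 (Right): loc=B A=dirty B=clean
step 5/7 (Suck): loc=B A=dirty B=clean
step 6/7 (Right): loc=B A=dirty B=clean
step 7/7 (Right): loc=B A=dirty B=clean

loc=B A=dirty B=clean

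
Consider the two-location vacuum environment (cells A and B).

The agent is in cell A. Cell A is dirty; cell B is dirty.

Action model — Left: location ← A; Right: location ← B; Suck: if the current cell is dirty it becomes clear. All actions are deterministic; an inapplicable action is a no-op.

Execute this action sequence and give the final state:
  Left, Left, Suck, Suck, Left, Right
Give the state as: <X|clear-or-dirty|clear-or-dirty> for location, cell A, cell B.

<B|clear|dirty>

t=1 Left ⇒ <A|dirty|dirty>
t=2 Left ⇒ <A|dirty|dirty>
t=3 Suck ⇒ <A|clear|dirty>
t=4 Suck ⇒ <A|clear|dirty>
t=5 Left ⇒ <A|clear|dirty>
t=6 Right ⇒ <B|clear|dirty>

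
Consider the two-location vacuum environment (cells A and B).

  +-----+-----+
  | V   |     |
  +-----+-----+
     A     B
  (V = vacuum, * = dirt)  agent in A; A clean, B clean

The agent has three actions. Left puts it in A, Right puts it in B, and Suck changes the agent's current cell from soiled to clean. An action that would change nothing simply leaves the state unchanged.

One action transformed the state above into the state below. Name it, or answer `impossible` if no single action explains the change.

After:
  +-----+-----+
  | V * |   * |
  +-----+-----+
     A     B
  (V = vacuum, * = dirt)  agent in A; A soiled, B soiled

impossible

try  Left: loc=A A=clean B=clean
try Right: loc=B A=clean B=clean
try  Suck: loc=A A=clean B=clean
no single action produces the after-state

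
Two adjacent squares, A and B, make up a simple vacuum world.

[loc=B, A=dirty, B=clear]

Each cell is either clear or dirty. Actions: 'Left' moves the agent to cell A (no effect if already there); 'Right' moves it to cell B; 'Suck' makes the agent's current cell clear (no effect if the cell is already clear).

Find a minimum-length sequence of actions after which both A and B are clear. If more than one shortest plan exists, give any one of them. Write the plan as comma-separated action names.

step 1/2 (Left): <A|dirty|clear>
step 2/2 (Suck): <A|clear|clear>
min 2: go A then Suck

Left, Suck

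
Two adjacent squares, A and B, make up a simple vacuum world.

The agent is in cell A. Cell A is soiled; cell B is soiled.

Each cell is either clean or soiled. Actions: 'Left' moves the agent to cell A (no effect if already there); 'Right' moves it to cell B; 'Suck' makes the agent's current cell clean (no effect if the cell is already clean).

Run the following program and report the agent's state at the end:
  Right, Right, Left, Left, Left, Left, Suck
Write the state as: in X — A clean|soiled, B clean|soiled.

in A — A clean, B soiled

[1] after Right: in B — A soiled, B soiled
[2] after Right: in B — A soiled, B soiled
[3] after Left: in A — A soiled, B soiled
[4] after Left: in A — A soiled, B soiled
[5] after Left: in A — A soiled, B soiled
[6] after Left: in A — A soiled, B soiled
[7] after Suck: in A — A clean, B soiled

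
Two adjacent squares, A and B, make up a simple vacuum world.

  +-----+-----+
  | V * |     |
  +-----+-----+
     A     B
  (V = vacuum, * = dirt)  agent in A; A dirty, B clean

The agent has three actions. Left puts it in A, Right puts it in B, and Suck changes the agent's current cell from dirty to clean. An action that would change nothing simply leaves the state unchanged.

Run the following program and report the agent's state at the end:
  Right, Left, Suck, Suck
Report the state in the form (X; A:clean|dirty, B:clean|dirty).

(A; A:clean, B:clean)

[1] after Right: (B; A:dirty, B:clean)
[2] after Left: (A; A:dirty, B:clean)
[3] after Suck: (A; A:clean, B:clean)
[4] after Suck: (A; A:clean, B:clean)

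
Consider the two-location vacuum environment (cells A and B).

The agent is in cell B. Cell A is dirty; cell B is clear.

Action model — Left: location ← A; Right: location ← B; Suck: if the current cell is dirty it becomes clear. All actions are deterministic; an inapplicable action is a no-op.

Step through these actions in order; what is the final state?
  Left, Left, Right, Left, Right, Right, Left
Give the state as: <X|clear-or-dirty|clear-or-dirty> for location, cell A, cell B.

<A|dirty|clear>

t=1 Left ⇒ <A|dirty|clear>
t=2 Left ⇒ <A|dirty|clear>
t=3 Right ⇒ <B|dirty|clear>
t=4 Left ⇒ <A|dirty|clear>
t=5 Right ⇒ <B|dirty|clear>
t=6 Right ⇒ <B|dirty|clear>
t=7 Left ⇒ <A|dirty|clear>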